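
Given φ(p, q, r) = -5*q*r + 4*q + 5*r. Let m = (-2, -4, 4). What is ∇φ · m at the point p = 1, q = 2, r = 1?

-16

∂φ/∂p = 0
∂φ/∂q = -5*r + 4
∂φ/∂r = -5*q + 5
∇φ at (1, 2, 1) = (0, -1, -5)
∇φ · m = (0)(-2) + (-1)(-4) + (-5)(4) = -16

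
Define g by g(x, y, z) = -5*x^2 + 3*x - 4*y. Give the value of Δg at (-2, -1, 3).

∂²g/∂x² = -10
∂²g/∂y² = 0
∂²g/∂z² = 0
∇²g = -10
At (-2, -1, 3): -10.

-10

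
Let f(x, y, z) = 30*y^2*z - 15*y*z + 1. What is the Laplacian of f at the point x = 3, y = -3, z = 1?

60

∂²f/∂x² = 0
∂²f/∂y² = 60*z
∂²f/∂z² = 0
∇²f = 60*z
At (3, -3, 1): 60.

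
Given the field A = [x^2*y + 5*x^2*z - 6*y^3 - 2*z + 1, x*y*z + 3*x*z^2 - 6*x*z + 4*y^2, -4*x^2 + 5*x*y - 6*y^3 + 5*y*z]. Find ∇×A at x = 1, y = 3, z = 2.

(-156, -4, 167)

(∇×A)₁ = ∂A₃/∂y − ∂A₂/∂z = -x*y - 6*x*z + 11*x - 18*y^2 + 5*z
(∇×A)₂ = ∂A₁/∂z − ∂A₃/∂x = 5*x^2 + 8*x - 5*y - 2
(∇×A)₃ = ∂A₂/∂x − ∂A₁/∂y = -x^2 + 18*y^2 + y*z + 3*z^2 - 6*z
∇×A = (-x*y - 6*x*z + 11*x - 18*y^2 + 5*z, 5*x^2 + 8*x - 5*y - 2, -x^2 + 18*y^2 + y*z + 3*z^2 - 6*z)
At (1, 3, 2): (-156, -4, 167).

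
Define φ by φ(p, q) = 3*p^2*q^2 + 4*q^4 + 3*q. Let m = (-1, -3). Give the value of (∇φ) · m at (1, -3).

1287

∂φ/∂p = 6*p*q^2
∂φ/∂q = 6*p^2*q + 16*q^3 + 3
∇φ at (1, -3) = (54, -447)
∇φ · m = (54)(-1) + (-447)(-3) = 1287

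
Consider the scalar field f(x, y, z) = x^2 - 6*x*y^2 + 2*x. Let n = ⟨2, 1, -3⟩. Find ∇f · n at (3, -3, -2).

∂f/∂x = 2*x - 6*y^2 + 2
∂f/∂y = -12*x*y
∂f/∂z = 0
∇f at (3, -3, -2) = (-46, 108, 0)
∇f · n = (-46)(2) + (108)(1) + (0)(-3) = 16

16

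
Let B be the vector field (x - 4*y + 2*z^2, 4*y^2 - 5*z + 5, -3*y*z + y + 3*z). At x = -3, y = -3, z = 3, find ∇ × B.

(∇×B)₁ = ∂B₃/∂y − ∂B₂/∂z = -3*z + 6
(∇×B)₂ = ∂B₁/∂z − ∂B₃/∂x = 4*z
(∇×B)₃ = ∂B₂/∂x − ∂B₁/∂y = 4
∇×B = (-3*z + 6, 4*z, 4)
At (-3, -3, 3): (-3, 12, 4).

(-3, 12, 4)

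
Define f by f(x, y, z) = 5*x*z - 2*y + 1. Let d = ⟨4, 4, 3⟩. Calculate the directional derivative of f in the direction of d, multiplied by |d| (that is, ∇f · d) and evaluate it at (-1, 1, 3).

∂f/∂x = 5*z
∂f/∂y = -2
∂f/∂z = 5*x
∇f at (-1, 1, 3) = (15, -2, -5)
∇f · d = (15)(4) + (-2)(4) + (-5)(3) = 37

37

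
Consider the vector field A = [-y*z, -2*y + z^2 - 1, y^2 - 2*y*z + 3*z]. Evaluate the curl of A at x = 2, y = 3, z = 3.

(-6, -3, 3)

(∇×A)₁ = ∂A₃/∂y − ∂A₂/∂z = 2*y - 4*z
(∇×A)₂ = ∂A₁/∂z − ∂A₃/∂x = -y
(∇×A)₃ = ∂A₂/∂x − ∂A₁/∂y = z
∇×A = (2*y - 4*z, -y, z)
At (2, 3, 3): (-6, -3, 3).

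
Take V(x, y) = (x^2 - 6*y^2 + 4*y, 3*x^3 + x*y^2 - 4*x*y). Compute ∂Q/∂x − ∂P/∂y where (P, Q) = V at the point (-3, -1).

∂V₂/∂x = 9*x^2 + y^2 - 4*y
∂V₁/∂y = -12*y + 4
Scalar curl = 9*x^2 + y^2 + 8*y - 4
At (-3, -1): 70.

70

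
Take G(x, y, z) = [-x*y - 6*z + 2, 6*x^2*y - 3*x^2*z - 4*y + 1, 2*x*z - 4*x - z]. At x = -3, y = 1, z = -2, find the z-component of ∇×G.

-75

(∇×G)_3 = ∂G₂/∂x − ∂G₁/∂y
= 12*x*y - 6*x*z − (-x)
= 12*x*y - 6*x*z + x
At (-3, 1, -2): -75.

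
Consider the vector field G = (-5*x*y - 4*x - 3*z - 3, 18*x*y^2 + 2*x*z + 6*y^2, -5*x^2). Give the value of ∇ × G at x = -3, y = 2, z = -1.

(∇×G)₁ = ∂G₃/∂y − ∂G₂/∂z = -2*x
(∇×G)₂ = ∂G₁/∂z − ∂G₃/∂x = 10*x - 3
(∇×G)₃ = ∂G₂/∂x − ∂G₁/∂y = 5*x + 18*y^2 + 2*z
∇×G = (-2*x, 10*x - 3, 5*x + 18*y^2 + 2*z)
At (-3, 2, -1): (6, -33, 55).

(6, -33, 55)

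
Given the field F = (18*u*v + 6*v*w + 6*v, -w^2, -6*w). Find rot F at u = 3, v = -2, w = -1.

(∇×F)₁ = ∂F₃/∂v − ∂F₂/∂w = 2*w
(∇×F)₂ = ∂F₁/∂w − ∂F₃/∂u = 6*v
(∇×F)₃ = ∂F₂/∂u − ∂F₁/∂v = -18*u - 6*w - 6
∇×F = (2*w, 6*v, -18*u - 6*w - 6)
At (3, -2, -1): (-2, -12, -54).

(-2, -12, -54)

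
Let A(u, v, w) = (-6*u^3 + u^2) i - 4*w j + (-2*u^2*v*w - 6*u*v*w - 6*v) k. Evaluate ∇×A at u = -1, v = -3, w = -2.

(-10, 12, 0)

(∇×A)₁ = ∂A₃/∂v − ∂A₂/∂w = -2*u^2*w - 6*u*w - 2
(∇×A)₂ = ∂A₁/∂w − ∂A₃/∂u = 4*u*v*w + 6*v*w
(∇×A)₃ = ∂A₂/∂u − ∂A₁/∂v = 0
∇×A = (-2*u^2*w - 6*u*w - 2, 4*u*v*w + 6*v*w, 0)
At (-1, -3, -2): (-10, 12, 0).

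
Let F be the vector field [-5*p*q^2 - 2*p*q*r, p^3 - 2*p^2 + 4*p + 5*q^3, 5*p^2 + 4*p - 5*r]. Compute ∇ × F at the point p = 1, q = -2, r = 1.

(∇×F)₁ = ∂F₃/∂q − ∂F₂/∂r = 0
(∇×F)₂ = ∂F₁/∂r − ∂F₃/∂p = -2*p*q - 10*p - 4
(∇×F)₃ = ∂F₂/∂p − ∂F₁/∂q = 3*p^2 + 10*p*q + 2*p*r - 4*p + 4
∇×F = (0, -2*p*q - 10*p - 4, 3*p^2 + 10*p*q + 2*p*r - 4*p + 4)
At (1, -2, 1): (0, -10, -15).

(0, -10, -15)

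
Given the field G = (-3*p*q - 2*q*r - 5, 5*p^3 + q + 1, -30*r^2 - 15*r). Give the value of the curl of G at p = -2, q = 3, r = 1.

(0, -6, 56)

(∇×G)₁ = ∂G₃/∂q − ∂G₂/∂r = 0
(∇×G)₂ = ∂G₁/∂r − ∂G₃/∂p = -2*q
(∇×G)₃ = ∂G₂/∂p − ∂G₁/∂q = 15*p^2 + 3*p + 2*r
∇×G = (0, -2*q, 15*p^2 + 3*p + 2*r)
At (-2, 3, 1): (0, -6, 56).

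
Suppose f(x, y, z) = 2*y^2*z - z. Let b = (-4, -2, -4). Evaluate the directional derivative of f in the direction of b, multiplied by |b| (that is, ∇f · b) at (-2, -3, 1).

-44

∂f/∂x = 0
∂f/∂y = 4*y*z
∂f/∂z = 2*y^2 - 1
∇f at (-2, -3, 1) = (0, -12, 17)
∇f · b = (0)(-4) + (-12)(-2) + (17)(-4) = -44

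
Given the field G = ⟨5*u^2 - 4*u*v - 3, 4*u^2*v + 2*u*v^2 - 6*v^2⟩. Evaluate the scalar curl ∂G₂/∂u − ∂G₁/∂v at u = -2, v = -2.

∂G₂/∂u = 8*u*v + 2*v^2
∂G₁/∂v = -4*u
Scalar curl = 8*u*v + 4*u + 2*v^2
At (-2, -2): 32.

32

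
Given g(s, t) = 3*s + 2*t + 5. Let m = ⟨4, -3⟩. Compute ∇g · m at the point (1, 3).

6

∂g/∂s = 3
∂g/∂t = 2
∇g at (1, 3) = (3, 2)
∇g · m = (3)(4) + (2)(-3) = 6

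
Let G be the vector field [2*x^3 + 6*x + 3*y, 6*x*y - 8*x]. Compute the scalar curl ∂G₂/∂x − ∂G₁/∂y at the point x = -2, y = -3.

∂G₂/∂x = 6*y - 8
∂G₁/∂y = 3
Scalar curl = 6*y - 11
At (-2, -3): -29.

-29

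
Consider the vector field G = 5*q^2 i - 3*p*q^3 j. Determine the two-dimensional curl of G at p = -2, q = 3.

-111

∂G₂/∂p = -3*q^3
∂G₁/∂q = 10*q
Scalar curl = -3*q^3 - 10*q
At (-2, 3): -111.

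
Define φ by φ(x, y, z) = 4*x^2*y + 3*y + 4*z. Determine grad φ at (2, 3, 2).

(48, 19, 4)

∂φ/∂x = 8*x*y
∂φ/∂y = 4*x^2 + 3
∂φ/∂z = 4
∇φ = (8*x*y, 4*x^2 + 3, 4)
At (2, 3, 2): (48, 19, 4).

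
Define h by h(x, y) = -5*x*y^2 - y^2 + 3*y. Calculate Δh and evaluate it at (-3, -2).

28

∂²h/∂x² = 0
∂²h/∂y² = -2*(5*x + 1)
∇²h = -10*x - 2
At (-3, -2): 28.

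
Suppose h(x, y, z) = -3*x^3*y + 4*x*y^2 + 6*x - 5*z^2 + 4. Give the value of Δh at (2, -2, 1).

∂²h/∂x² = -18*x*y
∂²h/∂y² = 8*x
∂²h/∂z² = -10
∇²h = -18*x*y + 8*x - 10
At (2, -2, 1): 78.

78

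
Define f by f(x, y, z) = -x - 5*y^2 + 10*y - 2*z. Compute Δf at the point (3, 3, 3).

∂²f/∂x² = 0
∂²f/∂y² = -10
∂²f/∂z² = 0
∇²f = -10
At (3, 3, 3): -10.

-10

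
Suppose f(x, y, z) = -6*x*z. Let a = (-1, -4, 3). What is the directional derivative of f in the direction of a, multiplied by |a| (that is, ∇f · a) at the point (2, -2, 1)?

∂f/∂x = -6*z
∂f/∂y = 0
∂f/∂z = -6*x
∇f at (2, -2, 1) = (-6, 0, -12)
∇f · a = (-6)(-1) + (0)(-4) + (-12)(3) = -30

-30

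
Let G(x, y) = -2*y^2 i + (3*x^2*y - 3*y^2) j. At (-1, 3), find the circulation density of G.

-6

∂G₂/∂x = 6*x*y
∂G₁/∂y = -4*y
Scalar curl = 6*x*y + 4*y
At (-1, 3): -6.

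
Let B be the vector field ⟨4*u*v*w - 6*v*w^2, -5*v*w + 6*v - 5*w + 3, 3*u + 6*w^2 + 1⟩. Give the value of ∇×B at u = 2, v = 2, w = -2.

(15, 61, 40)

(∇×B)₁ = ∂B₃/∂v − ∂B₂/∂w = 5*v + 5
(∇×B)₂ = ∂B₁/∂w − ∂B₃/∂u = 4*u*v - 12*v*w - 3
(∇×B)₃ = ∂B₂/∂u − ∂B₁/∂v = -4*u*w + 6*w^2
∇×B = (5*v + 5, 4*u*v - 12*v*w - 3, -4*u*w + 6*w^2)
At (2, 2, -2): (15, 61, 40).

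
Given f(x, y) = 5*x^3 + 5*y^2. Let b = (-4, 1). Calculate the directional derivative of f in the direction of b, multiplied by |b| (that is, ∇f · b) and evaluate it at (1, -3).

-90

∂f/∂x = 15*x^2
∂f/∂y = 10*y
∇f at (1, -3) = (15, -30)
∇f · b = (15)(-4) + (-30)(1) = -90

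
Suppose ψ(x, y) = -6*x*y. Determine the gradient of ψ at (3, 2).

∂ψ/∂x = -6*y
∂ψ/∂y = -6*x
∇ψ = (-6*y, -6*x)
At (3, 2): (-12, -18).

(-12, -18)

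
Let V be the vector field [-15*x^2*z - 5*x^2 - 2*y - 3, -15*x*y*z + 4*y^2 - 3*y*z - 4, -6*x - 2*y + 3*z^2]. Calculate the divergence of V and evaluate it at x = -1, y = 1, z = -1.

∂V₁/∂x = -30*x*z - 10*x
∂V₂/∂y = -15*x*z + 8*y - 3*z
∂V₃/∂z = 6*z
∇·V = -45*x*z - 10*x + 8*y + 3*z
At (-1, 1, -1): -30.

-30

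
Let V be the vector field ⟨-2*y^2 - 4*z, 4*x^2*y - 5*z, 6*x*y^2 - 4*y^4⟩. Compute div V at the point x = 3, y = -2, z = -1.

36

∂V₁/∂x = 0
∂V₂/∂y = 4*x^2
∂V₃/∂z = 0
∇·V = 4*x^2
At (3, -2, -1): 36.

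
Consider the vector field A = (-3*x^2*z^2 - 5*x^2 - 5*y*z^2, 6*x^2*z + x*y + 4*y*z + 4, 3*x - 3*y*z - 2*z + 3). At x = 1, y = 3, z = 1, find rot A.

(∇×A)₁ = ∂A₃/∂y − ∂A₂/∂z = -6*x^2 - 4*y - 3*z
(∇×A)₂ = ∂A₁/∂z − ∂A₃/∂x = -6*x^2*z - 10*y*z - 3
(∇×A)₃ = ∂A₂/∂x − ∂A₁/∂y = 12*x*z + y + 5*z^2
∇×A = (-6*x^2 - 4*y - 3*z, -6*x^2*z - 10*y*z - 3, 12*x*z + y + 5*z^2)
At (1, 3, 1): (-21, -39, 20).

(-21, -39, 20)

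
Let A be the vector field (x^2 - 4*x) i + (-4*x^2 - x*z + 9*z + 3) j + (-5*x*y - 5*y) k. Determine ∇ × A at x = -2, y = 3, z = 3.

(-6, 15, 13)

(∇×A)₁ = ∂A₃/∂y − ∂A₂/∂z = -4*x - 14
(∇×A)₂ = ∂A₁/∂z − ∂A₃/∂x = 5*y
(∇×A)₃ = ∂A₂/∂x − ∂A₁/∂y = -8*x - z
∇×A = (-4*x - 14, 5*y, -8*x - z)
At (-2, 3, 3): (-6, 15, 13).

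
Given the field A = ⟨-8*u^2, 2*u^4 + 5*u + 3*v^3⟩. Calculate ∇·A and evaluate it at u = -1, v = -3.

∂A₁/∂u = -16*u
∂A₂/∂v = 9*v^2
∇·A = -16*u + 9*v^2
At (-1, -3): 97.

97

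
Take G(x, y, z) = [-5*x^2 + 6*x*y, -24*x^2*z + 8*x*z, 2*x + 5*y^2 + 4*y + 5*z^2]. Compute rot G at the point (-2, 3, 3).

(146, -2, 324)

(∇×G)₁ = ∂G₃/∂y − ∂G₂/∂z = 24*x^2 - 8*x + 10*y + 4
(∇×G)₂ = ∂G₁/∂z − ∂G₃/∂x = -2
(∇×G)₃ = ∂G₂/∂x − ∂G₁/∂y = -48*x*z - 6*x + 8*z
∇×G = (24*x^2 - 8*x + 10*y + 4, -2, -48*x*z - 6*x + 8*z)
At (-2, 3, 3): (146, -2, 324).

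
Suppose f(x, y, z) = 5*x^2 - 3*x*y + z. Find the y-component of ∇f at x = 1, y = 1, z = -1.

(∇f)_2 = ∂f/∂y = -3*x
At (1, 1, -1): -3.

-3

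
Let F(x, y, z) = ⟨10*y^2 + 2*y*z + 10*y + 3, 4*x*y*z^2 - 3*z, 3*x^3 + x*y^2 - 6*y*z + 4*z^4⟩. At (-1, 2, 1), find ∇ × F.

(9, -9, -44)

(∇×F)₁ = ∂F₃/∂y − ∂F₂/∂z = -8*x*y*z + 2*x*y - 6*z + 3
(∇×F)₂ = ∂F₁/∂z − ∂F₃/∂x = -9*x^2 - y^2 + 2*y
(∇×F)₃ = ∂F₂/∂x − ∂F₁/∂y = 4*y*z^2 - 20*y - 2*z - 10
∇×F = (-8*x*y*z + 2*x*y - 6*z + 3, -9*x^2 - y^2 + 2*y, 4*y*z^2 - 20*y - 2*z - 10)
At (-1, 2, 1): (9, -9, -44).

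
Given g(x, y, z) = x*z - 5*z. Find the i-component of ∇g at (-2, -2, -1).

(∇g)_1 = ∂g/∂x = z
At (-2, -2, -1): -1.

-1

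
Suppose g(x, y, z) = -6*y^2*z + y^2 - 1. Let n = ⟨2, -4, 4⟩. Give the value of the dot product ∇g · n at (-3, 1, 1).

16

∂g/∂x = 0
∂g/∂y = -12*y*z + 2*y
∂g/∂z = -6*y^2
∇g at (-3, 1, 1) = (0, -10, -6)
∇g · n = (0)(2) + (-10)(-4) + (-6)(4) = 16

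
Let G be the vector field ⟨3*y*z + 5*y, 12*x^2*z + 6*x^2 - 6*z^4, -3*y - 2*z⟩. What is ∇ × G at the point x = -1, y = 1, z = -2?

(-207, 3, 37)

(∇×G)₁ = ∂G₃/∂y − ∂G₂/∂z = -12*x^2 + 24*z^3 - 3
(∇×G)₂ = ∂G₁/∂z − ∂G₃/∂x = 3*y
(∇×G)₃ = ∂G₂/∂x − ∂G₁/∂y = 24*x*z + 12*x - 3*z - 5
∇×G = (-12*x^2 + 24*z^3 - 3, 3*y, 24*x*z + 12*x - 3*z - 5)
At (-1, 1, -2): (-207, 3, 37).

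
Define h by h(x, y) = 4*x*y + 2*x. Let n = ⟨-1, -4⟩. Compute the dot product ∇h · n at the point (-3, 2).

∂h/∂x = 4*y + 2
∂h/∂y = 4*x
∇h at (-3, 2) = (10, -12)
∇h · n = (10)(-1) + (-12)(-4) = 38

38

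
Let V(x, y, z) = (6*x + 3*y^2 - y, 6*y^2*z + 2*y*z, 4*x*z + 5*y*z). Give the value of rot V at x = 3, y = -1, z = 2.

(∇×V)₁ = ∂V₃/∂y − ∂V₂/∂z = -6*y^2 - 2*y + 5*z
(∇×V)₂ = ∂V₁/∂z − ∂V₃/∂x = -4*z
(∇×V)₃ = ∂V₂/∂x − ∂V₁/∂y = -6*y + 1
∇×V = (-6*y^2 - 2*y + 5*z, -4*z, -6*y + 1)
At (3, -1, 2): (6, -8, 7).

(6, -8, 7)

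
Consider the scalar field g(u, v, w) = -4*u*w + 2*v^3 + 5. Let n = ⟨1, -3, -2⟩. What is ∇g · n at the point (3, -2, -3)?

-36

∂g/∂u = -4*w
∂g/∂v = 6*v^2
∂g/∂w = -4*u
∇g at (3, -2, -3) = (12, 24, -12)
∇g · n = (12)(1) + (24)(-3) + (-12)(-2) = -36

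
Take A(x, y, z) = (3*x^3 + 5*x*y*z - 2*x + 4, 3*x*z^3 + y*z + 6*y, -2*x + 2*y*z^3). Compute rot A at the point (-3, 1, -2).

(91, -13, -54)

(∇×A)₁ = ∂A₃/∂y − ∂A₂/∂z = -9*x*z^2 - y + 2*z^3
(∇×A)₂ = ∂A₁/∂z − ∂A₃/∂x = 5*x*y + 2
(∇×A)₃ = ∂A₂/∂x − ∂A₁/∂y = -5*x*z + 3*z^3
∇×A = (-9*x*z^2 - y + 2*z^3, 5*x*y + 2, -5*x*z + 3*z^3)
At (-3, 1, -2): (91, -13, -54).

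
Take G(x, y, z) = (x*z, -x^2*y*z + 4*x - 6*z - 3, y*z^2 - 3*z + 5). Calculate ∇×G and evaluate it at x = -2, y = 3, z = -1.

(∇×G)₁ = ∂G₃/∂y − ∂G₂/∂z = x^2*y + z^2 + 6
(∇×G)₂ = ∂G₁/∂z − ∂G₃/∂x = x
(∇×G)₃ = ∂G₂/∂x − ∂G₁/∂y = -2*x*y*z + 4
∇×G = (x^2*y + z^2 + 6, x, -2*x*y*z + 4)
At (-2, 3, -1): (19, -2, -8).

(19, -2, -8)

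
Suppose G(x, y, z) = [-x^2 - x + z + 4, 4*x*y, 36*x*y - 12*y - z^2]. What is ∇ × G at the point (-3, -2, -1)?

(∇×G)₁ = ∂G₃/∂y − ∂G₂/∂z = 36*x - 12
(∇×G)₂ = ∂G₁/∂z − ∂G₃/∂x = -36*y + 1
(∇×G)₃ = ∂G₂/∂x − ∂G₁/∂y = 4*y
∇×G = (36*x - 12, -36*y + 1, 4*y)
At (-3, -2, -1): (-120, 73, -8).

(-120, 73, -8)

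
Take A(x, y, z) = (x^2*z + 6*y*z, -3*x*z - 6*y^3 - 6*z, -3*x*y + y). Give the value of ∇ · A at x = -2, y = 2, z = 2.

-80

∂A₁/∂x = 2*x*z
∂A₂/∂y = -18*y^2
∂A₃/∂z = 0
∇·A = 2*x*z - 18*y^2
At (-2, 2, 2): -80.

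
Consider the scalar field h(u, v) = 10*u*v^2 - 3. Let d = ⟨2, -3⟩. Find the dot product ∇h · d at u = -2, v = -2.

-160

∂h/∂u = 10*v^2
∂h/∂v = 20*u*v
∇h at (-2, -2) = (40, 80)
∇h · d = (40)(2) + (80)(-3) = -160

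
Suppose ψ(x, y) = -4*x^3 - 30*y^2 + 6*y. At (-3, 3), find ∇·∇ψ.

∂²ψ/∂x² = -24*x
∂²ψ/∂y² = -60
∇²ψ = -24*x - 60
At (-3, 3): 12.

12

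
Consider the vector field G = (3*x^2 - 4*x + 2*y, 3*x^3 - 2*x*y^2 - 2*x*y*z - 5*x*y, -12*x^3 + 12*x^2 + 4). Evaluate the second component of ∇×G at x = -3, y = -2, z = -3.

(∇×G)_2 = ∂G₁/∂z − ∂G₃/∂x
= 0 − (-36*x^2 + 24*x)
= 36*x^2 - 24*x
At (-3, -2, -3): 396.

396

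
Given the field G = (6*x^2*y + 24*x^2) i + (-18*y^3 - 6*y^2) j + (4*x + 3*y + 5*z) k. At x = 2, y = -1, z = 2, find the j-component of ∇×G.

(∇×G)_2 = ∂G₁/∂z − ∂G₃/∂x
= 0 − (4)
= -4
At (2, -1, 2): -4.

-4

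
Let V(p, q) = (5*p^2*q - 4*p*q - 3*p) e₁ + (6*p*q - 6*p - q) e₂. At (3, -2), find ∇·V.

∂V₁/∂p = 10*p*q - 4*q - 3
∂V₂/∂q = 6*p - 1
∇·V = 10*p*q + 6*p - 4*q - 4
At (3, -2): -38.

-38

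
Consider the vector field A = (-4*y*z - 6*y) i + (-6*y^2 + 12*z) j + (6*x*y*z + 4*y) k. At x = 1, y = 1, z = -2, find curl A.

(∇×A)₁ = ∂A₃/∂y − ∂A₂/∂z = 6*x*z - 8
(∇×A)₂ = ∂A₁/∂z − ∂A₃/∂x = -6*y*z - 4*y
(∇×A)₃ = ∂A₂/∂x − ∂A₁/∂y = 4*z + 6
∇×A = (6*x*z - 8, -6*y*z - 4*y, 4*z + 6)
At (1, 1, -2): (-20, 8, -2).

(-20, 8, -2)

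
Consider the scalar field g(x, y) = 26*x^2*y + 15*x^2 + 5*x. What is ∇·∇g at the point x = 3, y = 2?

∂²g/∂x² = 2*(26*y + 15)
∂²g/∂y² = 0
∇²g = 52*y + 30
At (3, 2): 134.

134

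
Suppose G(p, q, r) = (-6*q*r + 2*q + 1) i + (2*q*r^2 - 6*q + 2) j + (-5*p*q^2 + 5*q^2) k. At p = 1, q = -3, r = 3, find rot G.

(36, 63, 16)

(∇×G)₁ = ∂G₃/∂q − ∂G₂/∂r = -10*p*q - 4*q*r + 10*q
(∇×G)₂ = ∂G₁/∂r − ∂G₃/∂p = 5*q^2 - 6*q
(∇×G)₃ = ∂G₂/∂p − ∂G₁/∂q = 6*r - 2
∇×G = (-10*p*q - 4*q*r + 10*q, 5*q^2 - 6*q, 6*r - 2)
At (1, -3, 3): (36, 63, 16).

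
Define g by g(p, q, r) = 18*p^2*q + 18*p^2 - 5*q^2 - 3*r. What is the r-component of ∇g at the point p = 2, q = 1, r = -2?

(∇g)_3 = ∂g/∂r = -3
At (2, 1, -2): -3.

-3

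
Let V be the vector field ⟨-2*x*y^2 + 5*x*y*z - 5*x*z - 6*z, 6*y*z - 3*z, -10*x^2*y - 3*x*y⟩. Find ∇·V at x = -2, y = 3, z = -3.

∂V₁/∂x = -2*y^2 + 5*y*z - 5*z
∂V₂/∂y = 6*z
∂V₃/∂z = 0
∇·V = -2*y^2 + 5*y*z + z
At (-2, 3, -3): -66.

-66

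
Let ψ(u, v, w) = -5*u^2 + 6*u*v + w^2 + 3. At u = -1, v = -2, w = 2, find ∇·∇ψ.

∂²ψ/∂u² = -10
∂²ψ/∂v² = 0
∂²ψ/∂w² = 2
∇²ψ = -8
At (-1, -2, 2): -8.

-8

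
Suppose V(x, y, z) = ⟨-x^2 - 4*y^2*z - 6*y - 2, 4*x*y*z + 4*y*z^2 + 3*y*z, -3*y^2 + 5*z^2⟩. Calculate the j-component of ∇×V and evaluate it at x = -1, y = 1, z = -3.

(∇×V)_2 = ∂V₁/∂z − ∂V₃/∂x
= -4*y^2 − (0)
= -4*y^2
At (-1, 1, -3): -4.

-4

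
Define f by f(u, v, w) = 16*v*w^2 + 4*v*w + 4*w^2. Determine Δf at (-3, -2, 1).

∂²f/∂u² = 0
∂²f/∂v² = 0
∂²f/∂w² = 8*(4*v + 1)
∇²f = 32*v + 8
At (-3, -2, 1): -56.

-56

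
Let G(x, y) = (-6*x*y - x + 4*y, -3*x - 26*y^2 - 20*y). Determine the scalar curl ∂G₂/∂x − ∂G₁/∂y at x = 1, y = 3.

∂G₂/∂x = -3
∂G₁/∂y = -6*x + 4
Scalar curl = 6*x - 7
At (1, 3): -1.

-1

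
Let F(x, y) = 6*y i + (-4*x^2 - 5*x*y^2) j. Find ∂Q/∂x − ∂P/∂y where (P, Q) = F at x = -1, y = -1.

-3

∂F₂/∂x = -8*x - 5*y^2
∂F₁/∂y = 6
Scalar curl = -8*x - 5*y^2 - 6
At (-1, -1): -3.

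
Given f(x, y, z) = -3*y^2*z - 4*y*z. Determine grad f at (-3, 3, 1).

(0, -22, -39)

∂f/∂x = 0
∂f/∂y = -6*y*z - 4*z
∂f/∂z = -3*y^2 - 4*y
∇f = (0, -6*y*z - 4*z, -3*y^2 - 4*y)
At (-3, 3, 1): (0, -22, -39).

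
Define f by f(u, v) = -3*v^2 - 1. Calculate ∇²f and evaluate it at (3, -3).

∂²f/∂u² = 0
∂²f/∂v² = -6
∇²f = -6
At (3, -3): -6.

-6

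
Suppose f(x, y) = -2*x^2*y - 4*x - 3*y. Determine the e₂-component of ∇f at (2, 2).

-11

(∇f)_2 = ∂f/∂y = -2*x^2 - 3
At (2, 2): -11.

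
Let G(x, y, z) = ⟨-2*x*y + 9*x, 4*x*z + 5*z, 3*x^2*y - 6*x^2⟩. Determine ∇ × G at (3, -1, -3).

(10, 54, -6)

(∇×G)₁ = ∂G₃/∂y − ∂G₂/∂z = 3*x^2 - 4*x - 5
(∇×G)₂ = ∂G₁/∂z − ∂G₃/∂x = -6*x*y + 12*x
(∇×G)₃ = ∂G₂/∂x − ∂G₁/∂y = 2*x + 4*z
∇×G = (3*x^2 - 4*x - 5, -6*x*y + 12*x, 2*x + 4*z)
At (3, -1, -3): (10, 54, -6).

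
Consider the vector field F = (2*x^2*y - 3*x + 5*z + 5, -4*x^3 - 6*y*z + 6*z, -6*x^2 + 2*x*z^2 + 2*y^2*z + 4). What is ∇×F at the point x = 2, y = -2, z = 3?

(-42, 11, -56)

(∇×F)₁ = ∂F₃/∂y − ∂F₂/∂z = 4*y*z + 6*y - 6
(∇×F)₂ = ∂F₁/∂z − ∂F₃/∂x = 12*x - 2*z^2 + 5
(∇×F)₃ = ∂F₂/∂x − ∂F₁/∂y = -14*x^2
∇×F = (4*y*z + 6*y - 6, 12*x - 2*z^2 + 5, -14*x^2)
At (2, -2, 3): (-42, 11, -56).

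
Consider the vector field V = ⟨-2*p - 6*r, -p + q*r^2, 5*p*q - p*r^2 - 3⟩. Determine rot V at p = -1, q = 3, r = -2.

(7, -17, -1)

(∇×V)₁ = ∂V₃/∂q − ∂V₂/∂r = 5*p - 2*q*r
(∇×V)₂ = ∂V₁/∂r − ∂V₃/∂p = -5*q + r^2 - 6
(∇×V)₃ = ∂V₂/∂p − ∂V₁/∂q = -1
∇×V = (5*p - 2*q*r, -5*q + r^2 - 6, -1)
At (-1, 3, -2): (7, -17, -1).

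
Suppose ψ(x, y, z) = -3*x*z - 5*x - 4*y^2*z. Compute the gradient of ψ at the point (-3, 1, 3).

∂ψ/∂x = -3*z - 5
∂ψ/∂y = -8*y*z
∂ψ/∂z = -3*x - 4*y^2
∇ψ = (-3*z - 5, -8*y*z, -3*x - 4*y^2)
At (-3, 1, 3): (-14, -24, 5).

(-14, -24, 5)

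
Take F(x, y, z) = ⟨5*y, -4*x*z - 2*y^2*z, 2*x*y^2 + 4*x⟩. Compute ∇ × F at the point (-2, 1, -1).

(-14, -6, -1)

(∇×F)₁ = ∂F₃/∂y − ∂F₂/∂z = 4*x*y + 4*x + 2*y^2
(∇×F)₂ = ∂F₁/∂z − ∂F₃/∂x = -2*y^2 - 4
(∇×F)₃ = ∂F₂/∂x − ∂F₁/∂y = -4*z - 5
∇×F = (4*x*y + 4*x + 2*y^2, -2*y^2 - 4, -4*z - 5)
At (-2, 1, -1): (-14, -6, -1).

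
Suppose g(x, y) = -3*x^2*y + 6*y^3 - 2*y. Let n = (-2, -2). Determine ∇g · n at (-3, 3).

∂g/∂x = -6*x*y
∂g/∂y = -3*x^2 + 18*y^2 - 2
∇g at (-3, 3) = (54, 133)
∇g · n = (54)(-2) + (133)(-2) = -374

-374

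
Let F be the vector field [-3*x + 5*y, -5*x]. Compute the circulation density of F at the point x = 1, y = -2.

-10

∂F₂/∂x = -5
∂F₁/∂y = 5
Scalar curl = -10
At (1, -2): -10.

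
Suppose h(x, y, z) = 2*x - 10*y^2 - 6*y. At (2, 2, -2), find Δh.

-20

∂²h/∂x² = 0
∂²h/∂y² = -20
∂²h/∂z² = 0
∇²h = -20
At (2, 2, -2): -20.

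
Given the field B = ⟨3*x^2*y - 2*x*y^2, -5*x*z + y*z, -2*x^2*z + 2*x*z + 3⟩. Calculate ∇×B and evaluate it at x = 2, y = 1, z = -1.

(∇×B)₁ = ∂B₃/∂y − ∂B₂/∂z = 5*x - y
(∇×B)₂ = ∂B₁/∂z − ∂B₃/∂x = 4*x*z - 2*z
(∇×B)₃ = ∂B₂/∂x − ∂B₁/∂y = -3*x^2 + 4*x*y - 5*z
∇×B = (5*x - y, 4*x*z - 2*z, -3*x^2 + 4*x*y - 5*z)
At (2, 1, -1): (9, -6, 1).

(9, -6, 1)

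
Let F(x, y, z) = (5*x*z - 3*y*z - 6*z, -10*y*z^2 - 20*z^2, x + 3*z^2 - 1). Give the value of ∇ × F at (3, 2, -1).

(∇×F)₁ = ∂F₃/∂y − ∂F₂/∂z = 20*y*z + 40*z
(∇×F)₂ = ∂F₁/∂z − ∂F₃/∂x = 5*x - 3*y - 7
(∇×F)₃ = ∂F₂/∂x − ∂F₁/∂y = 3*z
∇×F = (20*y*z + 40*z, 5*x - 3*y - 7, 3*z)
At (3, 2, -1): (-80, 2, -3).

(-80, 2, -3)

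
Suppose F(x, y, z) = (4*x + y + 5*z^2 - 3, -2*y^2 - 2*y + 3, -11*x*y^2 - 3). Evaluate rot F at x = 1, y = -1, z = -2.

(∇×F)₁ = ∂F₃/∂y − ∂F₂/∂z = -22*x*y
(∇×F)₂ = ∂F₁/∂z − ∂F₃/∂x = 11*y^2 + 10*z
(∇×F)₃ = ∂F₂/∂x − ∂F₁/∂y = -1
∇×F = (-22*x*y, 11*y^2 + 10*z, -1)
At (1, -1, -2): (22, -9, -1).

(22, -9, -1)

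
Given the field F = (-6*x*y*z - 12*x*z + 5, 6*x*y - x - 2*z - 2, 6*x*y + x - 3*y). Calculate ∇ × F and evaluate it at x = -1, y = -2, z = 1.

(-7, 11, -19)

(∇×F)₁ = ∂F₃/∂y − ∂F₂/∂z = 6*x - 1
(∇×F)₂ = ∂F₁/∂z − ∂F₃/∂x = -6*x*y - 12*x - 6*y - 1
(∇×F)₃ = ∂F₂/∂x − ∂F₁/∂y = 6*x*z + 6*y - 1
∇×F = (6*x - 1, -6*x*y - 12*x - 6*y - 1, 6*x*z + 6*y - 1)
At (-1, -2, 1): (-7, 11, -19).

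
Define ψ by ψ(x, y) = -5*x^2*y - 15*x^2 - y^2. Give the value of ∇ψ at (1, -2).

(-10, -1)

∂ψ/∂x = -10*x*y - 30*x
∂ψ/∂y = -5*x^2 - 2*y
∇ψ = (-10*x*y - 30*x, -5*x^2 - 2*y)
At (1, -2): (-10, -1).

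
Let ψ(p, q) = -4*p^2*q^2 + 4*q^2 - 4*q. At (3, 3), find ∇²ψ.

∂²ψ/∂p² = -8*q^2
∂²ψ/∂q² = 8*(-p^2 + 1)
∇²ψ = -8*p^2 - 8*q^2 + 8
At (3, 3): -136.

-136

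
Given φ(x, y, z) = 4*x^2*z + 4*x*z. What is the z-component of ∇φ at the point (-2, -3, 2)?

(∇φ)_3 = ∂φ/∂z = 4*x^2 + 4*x
At (-2, -3, 2): 8.

8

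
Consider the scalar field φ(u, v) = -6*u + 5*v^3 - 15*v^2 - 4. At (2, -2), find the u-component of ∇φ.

-6

(∇φ)_1 = ∂φ/∂u = -6
At (2, -2): -6.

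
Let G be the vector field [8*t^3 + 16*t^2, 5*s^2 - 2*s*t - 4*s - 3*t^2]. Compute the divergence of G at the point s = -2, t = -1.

∂G₁/∂s = 0
∂G₂/∂t = -2*s - 6*t
∇·G = -2*s - 6*t
At (-2, -1): 10.

10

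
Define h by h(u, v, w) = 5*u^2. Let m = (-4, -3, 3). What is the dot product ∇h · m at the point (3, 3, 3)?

∂h/∂u = 10*u
∂h/∂v = 0
∂h/∂w = 0
∇h at (3, 3, 3) = (30, 0, 0)
∇h · m = (30)(-4) + (0)(-3) + (0)(3) = -120

-120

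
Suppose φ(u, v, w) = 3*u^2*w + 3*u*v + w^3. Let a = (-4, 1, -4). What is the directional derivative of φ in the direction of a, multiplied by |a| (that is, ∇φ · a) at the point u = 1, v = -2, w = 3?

-165

∂φ/∂u = 6*u*w + 3*v
∂φ/∂v = 3*u
∂φ/∂w = 3*u^2 + 3*w^2
∇φ at (1, -2, 3) = (12, 3, 30)
∇φ · a = (12)(-4) + (3)(1) + (30)(-4) = -165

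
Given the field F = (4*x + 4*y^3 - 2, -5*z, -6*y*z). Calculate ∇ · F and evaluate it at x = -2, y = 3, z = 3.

∂F₁/∂x = 4
∂F₂/∂y = 0
∂F₃/∂z = -6*y
∇·F = -6*y + 4
At (-2, 3, 3): -14.

-14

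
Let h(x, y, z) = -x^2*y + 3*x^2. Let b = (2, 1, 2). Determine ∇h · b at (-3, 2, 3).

-21

∂h/∂x = -2*x*y + 6*x
∂h/∂y = -x^2
∂h/∂z = 0
∇h at (-3, 2, 3) = (-6, -9, 0)
∇h · b = (-6)(2) + (-9)(1) + (0)(2) = -21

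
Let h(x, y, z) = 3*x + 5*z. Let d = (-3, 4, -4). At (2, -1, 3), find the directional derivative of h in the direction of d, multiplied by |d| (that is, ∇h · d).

-29

∂h/∂x = 3
∂h/∂y = 0
∂h/∂z = 5
∇h at (2, -1, 3) = (3, 0, 5)
∇h · d = (3)(-3) + (0)(4) + (5)(-4) = -29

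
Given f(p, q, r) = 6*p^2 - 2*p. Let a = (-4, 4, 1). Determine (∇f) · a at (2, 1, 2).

-88

∂f/∂p = 12*p - 2
∂f/∂q = 0
∂f/∂r = 0
∇f at (2, 1, 2) = (22, 0, 0)
∇f · a = (22)(-4) + (0)(4) + (0)(1) = -88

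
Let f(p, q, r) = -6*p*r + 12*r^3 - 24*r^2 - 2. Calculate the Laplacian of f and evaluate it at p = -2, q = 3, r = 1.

∂²f/∂p² = 0
∂²f/∂q² = 0
∂²f/∂r² = 24*(3*r - 2)
∇²f = 72*r - 48
At (-2, 3, 1): 24.

24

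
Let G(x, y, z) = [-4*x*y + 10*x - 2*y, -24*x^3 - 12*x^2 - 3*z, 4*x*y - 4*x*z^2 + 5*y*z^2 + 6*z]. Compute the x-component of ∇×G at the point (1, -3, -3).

(∇×G)_1 = ∂G₃/∂y − ∂G₂/∂z
= 4*x + 5*z^2 − (-3)
= 4*x + 5*z^2 + 3
At (1, -3, -3): 52.

52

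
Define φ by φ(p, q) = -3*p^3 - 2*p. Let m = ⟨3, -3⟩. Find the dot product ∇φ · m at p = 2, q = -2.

∂φ/∂p = -9*p^2 - 2
∂φ/∂q = 0
∇φ at (2, -2) = (-38, 0)
∇φ · m = (-38)(3) + (0)(-3) = -114

-114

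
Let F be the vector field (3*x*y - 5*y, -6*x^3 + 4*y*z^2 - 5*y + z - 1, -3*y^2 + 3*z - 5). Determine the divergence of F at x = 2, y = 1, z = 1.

5

∂F₁/∂x = 3*y
∂F₂/∂y = 4*z^2 - 5
∂F₃/∂z = 3
∇·F = 3*y + 4*z^2 - 2
At (2, 1, 1): 5.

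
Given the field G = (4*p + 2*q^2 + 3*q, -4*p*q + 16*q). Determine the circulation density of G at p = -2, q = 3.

∂G₂/∂p = -4*q
∂G₁/∂q = 4*q + 3
Scalar curl = -8*q - 3
At (-2, 3): -27.

-27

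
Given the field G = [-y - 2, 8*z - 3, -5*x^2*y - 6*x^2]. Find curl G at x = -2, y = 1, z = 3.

(-28, -44, 1)

(∇×G)₁ = ∂G₃/∂y − ∂G₂/∂z = -5*x^2 - 8
(∇×G)₂ = ∂G₁/∂z − ∂G₃/∂x = 10*x*y + 12*x
(∇×G)₃ = ∂G₂/∂x − ∂G₁/∂y = 1
∇×G = (-5*x^2 - 8, 10*x*y + 12*x, 1)
At (-2, 1, 3): (-28, -44, 1).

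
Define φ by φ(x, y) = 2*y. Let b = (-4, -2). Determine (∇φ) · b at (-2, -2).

∂φ/∂x = 0
∂φ/∂y = 2
∇φ at (-2, -2) = (0, 2)
∇φ · b = (0)(-4) + (2)(-2) = -4

-4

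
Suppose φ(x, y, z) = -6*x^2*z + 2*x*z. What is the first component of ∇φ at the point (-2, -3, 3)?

(∇φ)_1 = ∂φ/∂x = -12*x*z + 2*z
At (-2, -3, 3): 78.

78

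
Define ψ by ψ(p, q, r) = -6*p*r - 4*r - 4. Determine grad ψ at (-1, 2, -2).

(12, 0, 2)

∂ψ/∂p = -6*r
∂ψ/∂q = 0
∂ψ/∂r = -6*p - 4
∇ψ = (-6*r, 0, -6*p - 4)
At (-1, 2, -2): (12, 0, 2).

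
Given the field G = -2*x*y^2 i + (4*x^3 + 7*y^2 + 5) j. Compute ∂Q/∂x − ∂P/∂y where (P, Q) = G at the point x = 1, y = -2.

∂G₂/∂x = 12*x^2
∂G₁/∂y = -4*x*y
Scalar curl = 12*x^2 + 4*x*y
At (1, -2): 4.

4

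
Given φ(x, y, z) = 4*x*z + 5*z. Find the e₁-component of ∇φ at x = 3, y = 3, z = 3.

(∇φ)_1 = ∂φ/∂x = 4*z
At (3, 3, 3): 12.

12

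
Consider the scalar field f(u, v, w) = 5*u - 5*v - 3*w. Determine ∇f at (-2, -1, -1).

(5, -5, -3)

∂f/∂u = 5
∂f/∂v = -5
∂f/∂w = -3
∇f = (5, -5, -3)
At (-2, -1, -1): (5, -5, -3).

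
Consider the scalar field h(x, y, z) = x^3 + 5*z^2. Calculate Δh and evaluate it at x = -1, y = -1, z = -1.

4

∂²h/∂x² = 6*x
∂²h/∂y² = 0
∂²h/∂z² = 10
∇²h = 6*x + 10
At (-1, -1, -1): 4.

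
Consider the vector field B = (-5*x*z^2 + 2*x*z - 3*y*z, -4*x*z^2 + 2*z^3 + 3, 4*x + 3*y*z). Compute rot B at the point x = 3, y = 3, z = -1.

(-33, 23, -7)

(∇×B)₁ = ∂B₃/∂y − ∂B₂/∂z = 8*x*z - 6*z^2 + 3*z
(∇×B)₂ = ∂B₁/∂z − ∂B₃/∂x = -10*x*z + 2*x - 3*y - 4
(∇×B)₃ = ∂B₂/∂x − ∂B₁/∂y = -4*z^2 + 3*z
∇×B = (8*x*z - 6*z^2 + 3*z, -10*x*z + 2*x - 3*y - 4, -4*z^2 + 3*z)
At (3, 3, -1): (-33, 23, -7).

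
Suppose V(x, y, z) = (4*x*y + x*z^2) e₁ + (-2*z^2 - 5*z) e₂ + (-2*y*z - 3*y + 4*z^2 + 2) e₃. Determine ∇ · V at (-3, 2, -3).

∂V₁/∂x = 4*y + z^2
∂V₂/∂y = 0
∂V₃/∂z = -2*y + 8*z
∇·V = 2*y + z^2 + 8*z
At (-3, 2, -3): -11.

-11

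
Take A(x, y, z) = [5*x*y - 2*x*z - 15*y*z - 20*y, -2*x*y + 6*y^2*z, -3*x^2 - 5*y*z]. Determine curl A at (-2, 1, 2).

(∇×A)₁ = ∂A₃/∂y − ∂A₂/∂z = -6*y^2 - 5*z
(∇×A)₂ = ∂A₁/∂z − ∂A₃/∂x = 4*x - 15*y
(∇×A)₃ = ∂A₂/∂x − ∂A₁/∂y = -5*x - 2*y + 15*z + 20
∇×A = (-6*y^2 - 5*z, 4*x - 15*y, -5*x - 2*y + 15*z + 20)
At (-2, 1, 2): (-16, -23, 58).

(-16, -23, 58)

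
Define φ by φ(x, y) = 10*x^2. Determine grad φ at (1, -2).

(20, 0)

∂φ/∂x = 20*x
∂φ/∂y = 0
∇φ = (20*x, 0)
At (1, -2): (20, 0).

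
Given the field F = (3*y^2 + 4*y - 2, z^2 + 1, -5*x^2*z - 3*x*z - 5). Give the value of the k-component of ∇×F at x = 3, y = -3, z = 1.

(∇×F)_3 = ∂F₂/∂x − ∂F₁/∂y
= 0 − (6*y + 4)
= -6*y - 4
At (3, -3, 1): 14.

14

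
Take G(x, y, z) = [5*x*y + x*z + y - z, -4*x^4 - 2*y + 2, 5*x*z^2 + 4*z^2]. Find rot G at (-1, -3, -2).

(∇×G)₁ = ∂G₃/∂y − ∂G₂/∂z = 0
(∇×G)₂ = ∂G₁/∂z − ∂G₃/∂x = x - 5*z^2 - 1
(∇×G)₃ = ∂G₂/∂x − ∂G₁/∂y = -16*x^3 - 5*x - 1
∇×G = (0, x - 5*z^2 - 1, -16*x^3 - 5*x - 1)
At (-1, -3, -2): (0, -22, 20).

(0, -22, 20)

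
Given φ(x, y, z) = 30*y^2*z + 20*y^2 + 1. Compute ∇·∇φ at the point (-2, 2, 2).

∂²φ/∂x² = 0
∂²φ/∂y² = 20*(3*z + 2)
∂²φ/∂z² = 0
∇²φ = 60*z + 40
At (-2, 2, 2): 160.

160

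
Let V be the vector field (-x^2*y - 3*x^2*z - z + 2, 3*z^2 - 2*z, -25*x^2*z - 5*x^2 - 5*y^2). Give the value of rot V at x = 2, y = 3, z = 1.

(-34, 107, 4)

(∇×V)₁ = ∂V₃/∂y − ∂V₂/∂z = -10*y - 6*z + 2
(∇×V)₂ = ∂V₁/∂z − ∂V₃/∂x = -3*x^2 + 50*x*z + 10*x - 1
(∇×V)₃ = ∂V₂/∂x − ∂V₁/∂y = x^2
∇×V = (-10*y - 6*z + 2, -3*x^2 + 50*x*z + 10*x - 1, x^2)
At (2, 3, 1): (-34, 107, 4).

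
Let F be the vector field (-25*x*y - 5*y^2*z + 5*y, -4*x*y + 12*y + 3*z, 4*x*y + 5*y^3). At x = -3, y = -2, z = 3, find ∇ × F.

(∇×F)₁ = ∂F₃/∂y − ∂F₂/∂z = 4*x + 15*y^2 - 3
(∇×F)₂ = ∂F₁/∂z − ∂F₃/∂x = -5*y^2 - 4*y
(∇×F)₃ = ∂F₂/∂x − ∂F₁/∂y = 25*x + 10*y*z - 4*y - 5
∇×F = (4*x + 15*y^2 - 3, -5*y^2 - 4*y, 25*x + 10*y*z - 4*y - 5)
At (-3, -2, 3): (45, -12, -132).

(45, -12, -132)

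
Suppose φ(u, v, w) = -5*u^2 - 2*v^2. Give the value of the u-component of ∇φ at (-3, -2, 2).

30

(∇φ)_1 = ∂φ/∂u = -10*u
At (-3, -2, 2): 30.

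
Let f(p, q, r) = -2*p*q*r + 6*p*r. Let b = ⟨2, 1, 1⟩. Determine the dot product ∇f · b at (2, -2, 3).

∂f/∂p = -2*q*r + 6*r
∂f/∂q = -2*p*r
∂f/∂r = -2*p*q + 6*p
∇f at (2, -2, 3) = (30, -12, 20)
∇f · b = (30)(2) + (-12)(1) + (20)(1) = 68

68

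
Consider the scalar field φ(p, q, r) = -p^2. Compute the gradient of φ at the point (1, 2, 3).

∂φ/∂p = -2*p
∂φ/∂q = 0
∂φ/∂r = 0
∇φ = (-2*p, 0, 0)
At (1, 2, 3): (-2, 0, 0).

(-2, 0, 0)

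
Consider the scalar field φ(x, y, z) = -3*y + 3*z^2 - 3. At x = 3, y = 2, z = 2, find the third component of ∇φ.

(∇φ)_3 = ∂φ/∂z = 6*z
At (3, 2, 2): 12.

12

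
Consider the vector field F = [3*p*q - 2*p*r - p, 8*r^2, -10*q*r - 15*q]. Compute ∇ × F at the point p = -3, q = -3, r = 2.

(-67, 6, 9)

(∇×F)₁ = ∂F₃/∂q − ∂F₂/∂r = -26*r - 15
(∇×F)₂ = ∂F₁/∂r − ∂F₃/∂p = -2*p
(∇×F)₃ = ∂F₂/∂p − ∂F₁/∂q = -3*p
∇×F = (-26*r - 15, -2*p, -3*p)
At (-3, -3, 2): (-67, 6, 9).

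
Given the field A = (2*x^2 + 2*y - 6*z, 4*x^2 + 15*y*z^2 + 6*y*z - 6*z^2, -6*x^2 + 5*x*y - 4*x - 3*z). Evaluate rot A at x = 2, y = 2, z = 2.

(-98, 12, 14)

(∇×A)₁ = ∂A₃/∂y − ∂A₂/∂z = 5*x - 30*y*z - 6*y + 12*z
(∇×A)₂ = ∂A₁/∂z − ∂A₃/∂x = 12*x - 5*y - 2
(∇×A)₃ = ∂A₂/∂x − ∂A₁/∂y = 8*x - 2
∇×A = (5*x - 30*y*z - 6*y + 12*z, 12*x - 5*y - 2, 8*x - 2)
At (2, 2, 2): (-98, 12, 14).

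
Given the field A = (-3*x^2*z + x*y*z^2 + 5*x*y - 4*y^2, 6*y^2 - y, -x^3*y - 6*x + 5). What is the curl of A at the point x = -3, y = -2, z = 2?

(27, -51, 11)

(∇×A)₁ = ∂A₃/∂y − ∂A₂/∂z = -x^3
(∇×A)₂ = ∂A₁/∂z − ∂A₃/∂x = 3*x^2*y - 3*x^2 + 2*x*y*z + 6
(∇×A)₃ = ∂A₂/∂x − ∂A₁/∂y = -x*z^2 - 5*x + 8*y
∇×A = (-x^3, 3*x^2*y - 3*x^2 + 2*x*y*z + 6, -x*z^2 - 5*x + 8*y)
At (-3, -2, 2): (27, -51, 11).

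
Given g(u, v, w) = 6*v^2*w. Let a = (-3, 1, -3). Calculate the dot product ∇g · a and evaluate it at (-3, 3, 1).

-126

∂g/∂u = 0
∂g/∂v = 12*v*w
∂g/∂w = 6*v^2
∇g at (-3, 3, 1) = (0, 36, 54)
∇g · a = (0)(-3) + (36)(1) + (54)(-3) = -126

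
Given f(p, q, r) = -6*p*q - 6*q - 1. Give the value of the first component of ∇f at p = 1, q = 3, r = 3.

-18

(∇f)_1 = ∂f/∂p = -6*q
At (1, 3, 3): -18.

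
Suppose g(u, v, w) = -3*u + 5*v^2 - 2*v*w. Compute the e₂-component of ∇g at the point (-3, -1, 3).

-16

(∇g)_2 = ∂g/∂v = 10*v - 2*w
At (-3, -1, 3): -16.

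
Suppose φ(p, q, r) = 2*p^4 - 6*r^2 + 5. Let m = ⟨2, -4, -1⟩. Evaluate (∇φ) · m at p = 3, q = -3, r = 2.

456

∂φ/∂p = 8*p^3
∂φ/∂q = 0
∂φ/∂r = -12*r
∇φ at (3, -3, 2) = (216, 0, -24)
∇φ · m = (216)(2) + (0)(-4) + (-24)(-1) = 456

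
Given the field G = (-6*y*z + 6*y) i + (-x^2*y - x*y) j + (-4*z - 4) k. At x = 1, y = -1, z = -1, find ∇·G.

∂G₁/∂x = 0
∂G₂/∂y = -x^2 - x
∂G₃/∂z = -4
∇·G = -x^2 - x - 4
At (1, -1, -1): -6.

-6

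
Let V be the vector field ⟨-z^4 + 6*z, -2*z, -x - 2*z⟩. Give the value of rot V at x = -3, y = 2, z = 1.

(2, 3, 0)

(∇×V)₁ = ∂V₃/∂y − ∂V₂/∂z = 2
(∇×V)₂ = ∂V₁/∂z − ∂V₃/∂x = -4*z^3 + 7
(∇×V)₃ = ∂V₂/∂x − ∂V₁/∂y = 0
∇×V = (2, -4*z^3 + 7, 0)
At (-3, 2, 1): (2, 3, 0).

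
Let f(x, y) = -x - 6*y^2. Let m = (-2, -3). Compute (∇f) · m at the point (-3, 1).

∂f/∂x = -1
∂f/∂y = -12*y
∇f at (-3, 1) = (-1, -12)
∇f · m = (-1)(-2) + (-12)(-3) = 38

38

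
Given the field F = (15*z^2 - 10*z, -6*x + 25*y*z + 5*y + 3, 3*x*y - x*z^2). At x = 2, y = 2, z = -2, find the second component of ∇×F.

-72

(∇×F)_2 = ∂F₁/∂z − ∂F₃/∂x
= 30*z - 10 − (3*y - z^2)
= -3*y + z^2 + 30*z - 10
At (2, 2, -2): -72.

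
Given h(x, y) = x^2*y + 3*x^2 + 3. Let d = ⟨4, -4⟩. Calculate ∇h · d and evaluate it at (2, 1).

∂h/∂x = 2*x*y + 6*x
∂h/∂y = x^2
∇h at (2, 1) = (16, 4)
∇h · d = (16)(4) + (4)(-4) = 48

48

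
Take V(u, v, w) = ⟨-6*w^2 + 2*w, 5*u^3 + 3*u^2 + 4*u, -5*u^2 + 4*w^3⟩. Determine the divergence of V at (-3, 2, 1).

12

∂V₁/∂u = 0
∂V₂/∂v = 0
∂V₃/∂w = 12*w^2
∇·V = 12*w^2
At (-3, 2, 1): 12.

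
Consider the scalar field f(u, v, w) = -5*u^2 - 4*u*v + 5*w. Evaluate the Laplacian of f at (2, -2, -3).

-10

∂²f/∂u² = -10
∂²f/∂v² = 0
∂²f/∂w² = 0
∇²f = -10
At (2, -2, -3): -10.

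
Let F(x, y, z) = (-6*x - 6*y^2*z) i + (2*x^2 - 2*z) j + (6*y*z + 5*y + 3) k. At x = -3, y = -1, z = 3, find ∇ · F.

∂F₁/∂x = -6
∂F₂/∂y = 0
∂F₃/∂z = 6*y
∇·F = 6*y - 6
At (-3, -1, 3): -12.

-12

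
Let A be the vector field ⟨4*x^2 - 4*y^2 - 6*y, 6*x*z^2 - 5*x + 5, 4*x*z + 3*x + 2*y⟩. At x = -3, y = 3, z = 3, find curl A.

(110, -15, 79)

(∇×A)₁ = ∂A₃/∂y − ∂A₂/∂z = -12*x*z + 2
(∇×A)₂ = ∂A₁/∂z − ∂A₃/∂x = -4*z - 3
(∇×A)₃ = ∂A₂/∂x − ∂A₁/∂y = 8*y + 6*z^2 + 1
∇×A = (-12*x*z + 2, -4*z - 3, 8*y + 6*z^2 + 1)
At (-3, 3, 3): (110, -15, 79).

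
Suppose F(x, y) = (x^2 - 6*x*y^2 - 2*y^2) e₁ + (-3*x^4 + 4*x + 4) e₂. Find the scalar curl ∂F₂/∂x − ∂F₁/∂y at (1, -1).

-24

∂F₂/∂x = -12*x^3 + 4
∂F₁/∂y = -12*x*y - 4*y
Scalar curl = -12*x^3 + 12*x*y + 4*y + 4
At (1, -1): -24.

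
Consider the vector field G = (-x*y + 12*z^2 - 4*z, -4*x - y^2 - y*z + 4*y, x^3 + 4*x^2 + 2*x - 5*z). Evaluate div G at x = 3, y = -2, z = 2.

∂G₁/∂x = -y
∂G₂/∂y = -2*y - z + 4
∂G₃/∂z = -5
∇·G = -3*y - z - 1
At (3, -2, 2): 3.

3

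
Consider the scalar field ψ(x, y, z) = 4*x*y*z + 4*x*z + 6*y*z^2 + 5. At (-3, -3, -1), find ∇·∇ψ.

-36

∂²ψ/∂x² = 0
∂²ψ/∂y² = 0
∂²ψ/∂z² = 12*y
∇²ψ = 12*y
At (-3, -3, -1): -36.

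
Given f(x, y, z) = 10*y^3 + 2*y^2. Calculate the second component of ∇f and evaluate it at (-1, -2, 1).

112

(∇f)_2 = ∂f/∂y = 30*y^2 + 4*y
At (-1, -2, 1): 112.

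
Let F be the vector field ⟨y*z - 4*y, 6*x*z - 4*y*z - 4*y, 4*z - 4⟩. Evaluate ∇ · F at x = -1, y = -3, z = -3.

12

∂F₁/∂x = 0
∂F₂/∂y = -4*z - 4
∂F₃/∂z = 4
∇·F = -4*z
At (-1, -3, -3): 12.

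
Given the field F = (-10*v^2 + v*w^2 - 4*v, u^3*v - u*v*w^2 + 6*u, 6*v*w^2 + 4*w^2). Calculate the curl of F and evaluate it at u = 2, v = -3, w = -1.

(18, 6, -84)

(∇×F)₁ = ∂F₃/∂v − ∂F₂/∂w = 2*u*v*w + 6*w^2
(∇×F)₂ = ∂F₁/∂w − ∂F₃/∂u = 2*v*w
(∇×F)₃ = ∂F₂/∂u − ∂F₁/∂v = 3*u^2*v - v*w^2 + 20*v - w^2 + 10
∇×F = (2*u*v*w + 6*w^2, 2*v*w, 3*u^2*v - v*w^2 + 20*v - w^2 + 10)
At (2, -3, -1): (18, 6, -84).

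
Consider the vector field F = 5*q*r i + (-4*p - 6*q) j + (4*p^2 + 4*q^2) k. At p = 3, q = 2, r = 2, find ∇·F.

-6

∂F₁/∂p = 0
∂F₂/∂q = -6
∂F₃/∂r = 0
∇·F = -6
At (3, 2, 2): -6.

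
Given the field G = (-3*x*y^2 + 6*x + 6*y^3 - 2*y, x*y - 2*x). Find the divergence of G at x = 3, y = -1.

6

∂G₁/∂x = -3*y^2 + 6
∂G₂/∂y = x
∇·G = x - 3*y^2 + 6
At (3, -1): 6.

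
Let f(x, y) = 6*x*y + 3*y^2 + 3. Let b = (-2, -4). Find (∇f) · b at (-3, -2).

∂f/∂x = 6*y
∂f/∂y = 6*x + 6*y
∇f at (-3, -2) = (-12, -30)
∇f · b = (-12)(-2) + (-30)(-4) = 144

144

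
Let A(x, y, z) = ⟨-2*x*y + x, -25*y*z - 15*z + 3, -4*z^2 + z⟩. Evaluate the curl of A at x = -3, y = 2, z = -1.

(65, 0, -6)

(∇×A)₁ = ∂A₃/∂y − ∂A₂/∂z = 25*y + 15
(∇×A)₂ = ∂A₁/∂z − ∂A₃/∂x = 0
(∇×A)₃ = ∂A₂/∂x − ∂A₁/∂y = 2*x
∇×A = (25*y + 15, 0, 2*x)
At (-3, 2, -1): (65, 0, -6).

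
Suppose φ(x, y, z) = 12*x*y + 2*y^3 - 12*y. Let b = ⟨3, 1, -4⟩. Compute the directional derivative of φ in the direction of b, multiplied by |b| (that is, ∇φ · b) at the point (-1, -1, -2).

-54

∂φ/∂x = 12*y
∂φ/∂y = 12*x + 6*y^2 - 12
∂φ/∂z = 0
∇φ at (-1, -1, -2) = (-12, -18, 0)
∇φ · b = (-12)(3) + (-18)(1) + (0)(-4) = -54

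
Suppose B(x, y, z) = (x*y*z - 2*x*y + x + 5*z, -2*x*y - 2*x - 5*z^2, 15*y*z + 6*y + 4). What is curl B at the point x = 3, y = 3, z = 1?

(∇×B)₁ = ∂B₃/∂y − ∂B₂/∂z = 25*z + 6
(∇×B)₂ = ∂B₁/∂z − ∂B₃/∂x = x*y + 5
(∇×B)₃ = ∂B₂/∂x − ∂B₁/∂y = -x*z + 2*x - 2*y - 2
∇×B = (25*z + 6, x*y + 5, -x*z + 2*x - 2*y - 2)
At (3, 3, 1): (31, 14, -5).

(31, 14, -5)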